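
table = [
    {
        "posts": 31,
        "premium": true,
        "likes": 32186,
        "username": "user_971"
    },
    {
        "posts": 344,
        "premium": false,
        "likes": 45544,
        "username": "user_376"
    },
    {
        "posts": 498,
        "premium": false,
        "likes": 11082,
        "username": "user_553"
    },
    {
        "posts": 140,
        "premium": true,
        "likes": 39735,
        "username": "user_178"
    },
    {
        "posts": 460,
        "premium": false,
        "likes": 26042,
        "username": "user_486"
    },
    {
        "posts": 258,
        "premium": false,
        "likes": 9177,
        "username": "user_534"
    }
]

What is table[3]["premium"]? True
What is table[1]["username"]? "user_376"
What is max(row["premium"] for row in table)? True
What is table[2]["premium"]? False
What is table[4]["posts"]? 460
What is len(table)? 6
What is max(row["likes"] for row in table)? 45544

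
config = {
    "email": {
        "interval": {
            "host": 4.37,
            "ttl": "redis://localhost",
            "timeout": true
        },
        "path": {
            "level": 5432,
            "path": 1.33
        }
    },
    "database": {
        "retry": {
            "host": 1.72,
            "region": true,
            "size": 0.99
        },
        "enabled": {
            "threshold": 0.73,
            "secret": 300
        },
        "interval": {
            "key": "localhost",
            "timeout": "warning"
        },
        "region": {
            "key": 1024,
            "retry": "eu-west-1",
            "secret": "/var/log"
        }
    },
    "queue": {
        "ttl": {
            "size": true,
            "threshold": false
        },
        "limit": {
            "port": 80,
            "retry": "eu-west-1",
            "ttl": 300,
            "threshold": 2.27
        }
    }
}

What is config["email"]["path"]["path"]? 1.33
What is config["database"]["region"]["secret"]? "/var/log"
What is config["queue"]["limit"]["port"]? 80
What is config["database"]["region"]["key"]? 1024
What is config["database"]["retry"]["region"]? True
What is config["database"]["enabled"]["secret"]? 300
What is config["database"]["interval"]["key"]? "localhost"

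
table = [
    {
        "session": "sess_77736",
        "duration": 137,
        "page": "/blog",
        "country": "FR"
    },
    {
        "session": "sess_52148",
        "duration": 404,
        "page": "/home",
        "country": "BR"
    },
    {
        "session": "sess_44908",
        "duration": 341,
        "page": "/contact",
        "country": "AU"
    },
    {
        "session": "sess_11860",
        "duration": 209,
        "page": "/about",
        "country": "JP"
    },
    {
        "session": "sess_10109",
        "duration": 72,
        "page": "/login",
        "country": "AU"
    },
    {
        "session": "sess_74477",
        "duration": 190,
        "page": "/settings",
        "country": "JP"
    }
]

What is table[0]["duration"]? 137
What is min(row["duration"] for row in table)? 72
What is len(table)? 6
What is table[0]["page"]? "/blog"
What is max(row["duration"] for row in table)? 404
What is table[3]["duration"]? 209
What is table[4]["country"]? "AU"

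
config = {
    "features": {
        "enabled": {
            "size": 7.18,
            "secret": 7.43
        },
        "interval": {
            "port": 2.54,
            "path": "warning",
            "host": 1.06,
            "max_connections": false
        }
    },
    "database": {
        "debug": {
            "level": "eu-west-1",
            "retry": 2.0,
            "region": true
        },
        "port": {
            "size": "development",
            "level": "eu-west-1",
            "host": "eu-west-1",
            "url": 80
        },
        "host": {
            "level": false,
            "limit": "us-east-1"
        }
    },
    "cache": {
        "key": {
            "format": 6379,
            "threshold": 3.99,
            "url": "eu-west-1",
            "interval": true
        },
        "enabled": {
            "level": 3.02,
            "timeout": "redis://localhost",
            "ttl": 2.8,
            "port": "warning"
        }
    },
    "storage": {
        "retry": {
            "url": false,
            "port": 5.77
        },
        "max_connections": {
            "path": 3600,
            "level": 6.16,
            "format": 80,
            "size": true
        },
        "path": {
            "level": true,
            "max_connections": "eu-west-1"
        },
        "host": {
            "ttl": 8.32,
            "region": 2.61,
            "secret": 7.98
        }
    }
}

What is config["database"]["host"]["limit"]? "us-east-1"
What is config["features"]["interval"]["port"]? 2.54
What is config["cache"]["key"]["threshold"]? 3.99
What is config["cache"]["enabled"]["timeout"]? "redis://localhost"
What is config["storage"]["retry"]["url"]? False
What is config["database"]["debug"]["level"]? "eu-west-1"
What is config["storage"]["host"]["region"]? 2.61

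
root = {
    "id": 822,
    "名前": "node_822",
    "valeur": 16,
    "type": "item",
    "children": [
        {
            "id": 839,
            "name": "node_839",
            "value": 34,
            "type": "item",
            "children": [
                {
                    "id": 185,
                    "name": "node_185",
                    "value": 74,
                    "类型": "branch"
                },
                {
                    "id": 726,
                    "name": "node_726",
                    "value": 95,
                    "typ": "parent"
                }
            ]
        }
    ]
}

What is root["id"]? 822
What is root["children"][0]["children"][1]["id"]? 726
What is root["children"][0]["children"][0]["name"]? "node_185"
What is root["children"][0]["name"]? "node_839"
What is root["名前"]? "node_822"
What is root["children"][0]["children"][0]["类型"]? "branch"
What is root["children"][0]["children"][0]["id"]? 185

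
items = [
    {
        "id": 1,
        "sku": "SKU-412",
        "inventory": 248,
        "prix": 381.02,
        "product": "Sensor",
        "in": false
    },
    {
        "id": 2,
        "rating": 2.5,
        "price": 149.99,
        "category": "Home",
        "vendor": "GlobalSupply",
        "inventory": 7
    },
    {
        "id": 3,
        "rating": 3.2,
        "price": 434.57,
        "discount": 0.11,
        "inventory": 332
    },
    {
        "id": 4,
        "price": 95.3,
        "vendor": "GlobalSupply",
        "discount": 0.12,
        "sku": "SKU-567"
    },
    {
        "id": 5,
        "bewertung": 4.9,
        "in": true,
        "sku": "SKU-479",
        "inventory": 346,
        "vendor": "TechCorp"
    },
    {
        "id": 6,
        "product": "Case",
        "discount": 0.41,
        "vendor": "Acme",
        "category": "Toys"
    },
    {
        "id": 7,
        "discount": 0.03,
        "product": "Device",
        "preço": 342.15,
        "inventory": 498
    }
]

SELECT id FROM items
[1, 2, 3, 4, 5, 6, 7]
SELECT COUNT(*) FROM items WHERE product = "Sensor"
1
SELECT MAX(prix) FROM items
381.02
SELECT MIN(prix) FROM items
381.02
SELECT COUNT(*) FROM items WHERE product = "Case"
1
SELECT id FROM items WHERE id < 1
[]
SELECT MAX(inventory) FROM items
498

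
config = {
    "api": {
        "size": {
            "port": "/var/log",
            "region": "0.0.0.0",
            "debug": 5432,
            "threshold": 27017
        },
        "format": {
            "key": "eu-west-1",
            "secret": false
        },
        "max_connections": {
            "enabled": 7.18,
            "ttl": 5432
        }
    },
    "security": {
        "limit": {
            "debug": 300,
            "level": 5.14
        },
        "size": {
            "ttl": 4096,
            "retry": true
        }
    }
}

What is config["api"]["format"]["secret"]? False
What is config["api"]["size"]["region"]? "0.0.0.0"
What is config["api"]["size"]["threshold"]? 27017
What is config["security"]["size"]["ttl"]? 4096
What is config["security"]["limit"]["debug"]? 300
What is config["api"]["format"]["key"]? "eu-west-1"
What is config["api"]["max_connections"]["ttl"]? 5432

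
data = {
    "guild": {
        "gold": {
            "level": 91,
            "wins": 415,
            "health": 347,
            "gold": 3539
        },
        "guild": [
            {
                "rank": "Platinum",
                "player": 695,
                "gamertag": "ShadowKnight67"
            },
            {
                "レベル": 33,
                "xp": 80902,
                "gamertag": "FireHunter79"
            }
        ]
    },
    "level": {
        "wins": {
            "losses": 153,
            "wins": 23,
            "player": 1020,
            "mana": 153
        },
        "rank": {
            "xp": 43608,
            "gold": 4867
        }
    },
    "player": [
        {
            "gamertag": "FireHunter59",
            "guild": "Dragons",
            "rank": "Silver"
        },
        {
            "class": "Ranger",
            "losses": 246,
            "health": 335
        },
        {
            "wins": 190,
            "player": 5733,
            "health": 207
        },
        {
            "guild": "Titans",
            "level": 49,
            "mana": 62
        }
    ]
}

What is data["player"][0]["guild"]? "Dragons"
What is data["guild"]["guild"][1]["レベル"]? 33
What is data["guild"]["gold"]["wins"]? 415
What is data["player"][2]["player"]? 5733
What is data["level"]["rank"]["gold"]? 4867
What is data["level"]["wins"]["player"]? 1020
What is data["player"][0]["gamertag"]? "FireHunter59"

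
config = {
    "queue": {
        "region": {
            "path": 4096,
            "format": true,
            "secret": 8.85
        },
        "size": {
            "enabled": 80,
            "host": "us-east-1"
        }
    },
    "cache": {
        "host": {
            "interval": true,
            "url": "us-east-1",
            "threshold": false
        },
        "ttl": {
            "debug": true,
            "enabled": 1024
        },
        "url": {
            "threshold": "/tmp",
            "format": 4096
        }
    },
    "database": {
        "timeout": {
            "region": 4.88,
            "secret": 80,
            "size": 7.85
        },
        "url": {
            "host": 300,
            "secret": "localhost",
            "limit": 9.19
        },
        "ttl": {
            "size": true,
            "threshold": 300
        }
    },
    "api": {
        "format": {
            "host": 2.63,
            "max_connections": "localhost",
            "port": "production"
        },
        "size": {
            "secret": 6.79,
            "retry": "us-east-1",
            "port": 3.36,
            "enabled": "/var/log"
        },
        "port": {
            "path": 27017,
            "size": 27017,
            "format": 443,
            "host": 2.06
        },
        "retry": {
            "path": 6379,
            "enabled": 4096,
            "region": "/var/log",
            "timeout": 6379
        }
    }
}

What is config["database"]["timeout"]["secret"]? 80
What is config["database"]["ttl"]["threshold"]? 300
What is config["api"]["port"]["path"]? 27017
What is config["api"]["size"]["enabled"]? "/var/log"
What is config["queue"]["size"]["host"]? "us-east-1"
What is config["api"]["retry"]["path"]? 6379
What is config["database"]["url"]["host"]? 300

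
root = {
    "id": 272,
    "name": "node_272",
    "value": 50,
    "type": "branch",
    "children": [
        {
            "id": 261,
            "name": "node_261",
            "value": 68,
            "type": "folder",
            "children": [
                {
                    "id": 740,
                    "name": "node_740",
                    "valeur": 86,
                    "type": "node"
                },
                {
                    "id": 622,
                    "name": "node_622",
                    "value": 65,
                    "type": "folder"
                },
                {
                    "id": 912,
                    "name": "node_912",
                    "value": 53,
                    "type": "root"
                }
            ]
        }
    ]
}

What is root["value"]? 50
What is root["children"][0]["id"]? 261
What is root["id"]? 272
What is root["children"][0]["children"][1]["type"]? "folder"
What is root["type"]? "branch"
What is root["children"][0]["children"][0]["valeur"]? 86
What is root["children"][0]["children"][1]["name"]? "node_622"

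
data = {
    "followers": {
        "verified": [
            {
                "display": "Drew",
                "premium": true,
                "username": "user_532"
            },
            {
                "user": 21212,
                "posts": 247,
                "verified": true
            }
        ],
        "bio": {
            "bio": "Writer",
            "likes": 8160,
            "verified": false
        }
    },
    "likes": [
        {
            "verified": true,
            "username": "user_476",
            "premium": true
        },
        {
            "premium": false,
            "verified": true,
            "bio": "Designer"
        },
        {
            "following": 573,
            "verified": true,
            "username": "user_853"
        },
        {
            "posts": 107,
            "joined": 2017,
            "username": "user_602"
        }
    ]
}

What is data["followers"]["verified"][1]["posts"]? 247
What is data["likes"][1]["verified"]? True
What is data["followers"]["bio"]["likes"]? 8160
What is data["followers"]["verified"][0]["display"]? "Drew"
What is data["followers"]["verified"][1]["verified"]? True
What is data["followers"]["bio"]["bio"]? "Writer"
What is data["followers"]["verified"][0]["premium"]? True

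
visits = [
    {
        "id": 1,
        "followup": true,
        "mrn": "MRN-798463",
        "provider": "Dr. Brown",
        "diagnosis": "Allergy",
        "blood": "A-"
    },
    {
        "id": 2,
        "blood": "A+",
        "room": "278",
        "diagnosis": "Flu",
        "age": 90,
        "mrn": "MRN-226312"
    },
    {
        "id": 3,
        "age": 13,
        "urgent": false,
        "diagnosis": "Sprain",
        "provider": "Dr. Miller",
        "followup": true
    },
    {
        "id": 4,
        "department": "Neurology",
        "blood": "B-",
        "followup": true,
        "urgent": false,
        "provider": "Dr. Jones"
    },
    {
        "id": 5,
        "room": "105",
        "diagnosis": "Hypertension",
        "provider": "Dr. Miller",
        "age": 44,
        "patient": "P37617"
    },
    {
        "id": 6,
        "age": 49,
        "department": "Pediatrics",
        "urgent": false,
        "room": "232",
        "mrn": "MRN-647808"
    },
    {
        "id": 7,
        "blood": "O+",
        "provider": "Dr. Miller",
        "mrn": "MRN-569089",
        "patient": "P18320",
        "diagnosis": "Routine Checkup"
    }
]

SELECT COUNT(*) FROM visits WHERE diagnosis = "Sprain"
1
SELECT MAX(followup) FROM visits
True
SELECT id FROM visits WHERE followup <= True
[1, 3, 4]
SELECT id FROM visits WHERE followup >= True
[1, 3, 4]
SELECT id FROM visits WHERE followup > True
[]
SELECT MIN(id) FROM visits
1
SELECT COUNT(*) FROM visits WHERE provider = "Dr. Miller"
3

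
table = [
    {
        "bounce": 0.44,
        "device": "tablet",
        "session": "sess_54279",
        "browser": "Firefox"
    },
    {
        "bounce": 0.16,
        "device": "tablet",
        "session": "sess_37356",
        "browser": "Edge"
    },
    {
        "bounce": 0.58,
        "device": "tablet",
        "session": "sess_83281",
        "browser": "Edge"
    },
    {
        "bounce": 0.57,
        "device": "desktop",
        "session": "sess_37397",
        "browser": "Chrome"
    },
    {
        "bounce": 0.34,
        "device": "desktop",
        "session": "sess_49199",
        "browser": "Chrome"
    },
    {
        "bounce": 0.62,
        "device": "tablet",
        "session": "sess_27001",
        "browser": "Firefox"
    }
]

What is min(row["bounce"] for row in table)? 0.16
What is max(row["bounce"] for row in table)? 0.62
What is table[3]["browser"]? "Chrome"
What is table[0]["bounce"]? 0.44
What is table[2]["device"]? "tablet"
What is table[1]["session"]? "sess_37356"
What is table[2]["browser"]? "Edge"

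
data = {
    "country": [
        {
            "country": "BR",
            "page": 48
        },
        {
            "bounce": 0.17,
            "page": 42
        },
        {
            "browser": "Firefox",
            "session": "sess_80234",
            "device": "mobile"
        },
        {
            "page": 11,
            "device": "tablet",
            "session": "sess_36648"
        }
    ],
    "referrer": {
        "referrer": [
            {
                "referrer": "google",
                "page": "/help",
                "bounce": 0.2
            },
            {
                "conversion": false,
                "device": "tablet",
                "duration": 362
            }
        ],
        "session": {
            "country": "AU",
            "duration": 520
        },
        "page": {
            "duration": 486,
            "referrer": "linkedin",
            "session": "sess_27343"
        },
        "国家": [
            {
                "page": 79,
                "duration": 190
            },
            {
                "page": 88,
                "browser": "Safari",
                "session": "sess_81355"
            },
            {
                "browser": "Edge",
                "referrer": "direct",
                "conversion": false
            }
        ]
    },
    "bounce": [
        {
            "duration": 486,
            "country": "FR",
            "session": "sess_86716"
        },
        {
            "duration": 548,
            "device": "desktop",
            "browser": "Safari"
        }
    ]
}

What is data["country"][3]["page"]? 11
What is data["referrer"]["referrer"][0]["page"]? "/help"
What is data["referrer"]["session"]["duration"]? 520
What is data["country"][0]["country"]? "BR"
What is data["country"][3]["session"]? "sess_36648"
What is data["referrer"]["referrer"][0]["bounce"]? 0.2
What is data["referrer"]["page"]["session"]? "sess_27343"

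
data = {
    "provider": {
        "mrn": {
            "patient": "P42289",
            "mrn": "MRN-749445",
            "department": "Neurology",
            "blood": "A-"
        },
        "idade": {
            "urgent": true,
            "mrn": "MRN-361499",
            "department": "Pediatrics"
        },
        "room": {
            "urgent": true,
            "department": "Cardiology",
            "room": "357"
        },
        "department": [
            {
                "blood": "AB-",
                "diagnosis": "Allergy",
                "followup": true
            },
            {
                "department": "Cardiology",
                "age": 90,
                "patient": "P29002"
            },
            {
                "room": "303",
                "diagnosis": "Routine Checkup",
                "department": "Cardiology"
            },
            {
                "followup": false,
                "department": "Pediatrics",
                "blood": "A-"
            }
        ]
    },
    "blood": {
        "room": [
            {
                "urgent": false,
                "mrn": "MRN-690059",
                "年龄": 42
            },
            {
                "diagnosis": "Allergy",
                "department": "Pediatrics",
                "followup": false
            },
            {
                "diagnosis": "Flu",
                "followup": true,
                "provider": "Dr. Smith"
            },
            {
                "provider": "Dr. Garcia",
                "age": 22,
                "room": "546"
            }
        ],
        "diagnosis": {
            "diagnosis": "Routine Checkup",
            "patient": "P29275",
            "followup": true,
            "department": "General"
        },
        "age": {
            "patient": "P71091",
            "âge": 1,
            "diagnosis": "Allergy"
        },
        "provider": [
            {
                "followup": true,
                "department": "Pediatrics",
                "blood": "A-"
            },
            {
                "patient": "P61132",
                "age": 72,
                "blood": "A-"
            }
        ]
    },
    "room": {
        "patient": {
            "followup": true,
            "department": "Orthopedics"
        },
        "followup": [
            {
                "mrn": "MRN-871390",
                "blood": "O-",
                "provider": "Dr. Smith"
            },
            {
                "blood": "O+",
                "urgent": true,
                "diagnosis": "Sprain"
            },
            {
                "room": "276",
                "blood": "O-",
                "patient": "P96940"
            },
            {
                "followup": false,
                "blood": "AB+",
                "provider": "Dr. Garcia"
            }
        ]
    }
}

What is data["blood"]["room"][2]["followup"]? True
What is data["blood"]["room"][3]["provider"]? "Dr. Garcia"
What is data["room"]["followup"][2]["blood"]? "O-"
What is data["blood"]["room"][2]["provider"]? "Dr. Smith"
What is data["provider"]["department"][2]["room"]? "303"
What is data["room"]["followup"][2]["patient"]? "P96940"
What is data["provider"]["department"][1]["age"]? 90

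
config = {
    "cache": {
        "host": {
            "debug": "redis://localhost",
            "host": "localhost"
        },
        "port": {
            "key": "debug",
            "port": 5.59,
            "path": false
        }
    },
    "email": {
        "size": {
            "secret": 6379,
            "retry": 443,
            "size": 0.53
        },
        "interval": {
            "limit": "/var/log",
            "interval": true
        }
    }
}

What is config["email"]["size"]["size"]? 0.53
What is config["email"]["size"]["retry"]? 443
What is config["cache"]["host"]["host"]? "localhost"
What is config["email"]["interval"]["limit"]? "/var/log"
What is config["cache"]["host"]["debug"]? "redis://localhost"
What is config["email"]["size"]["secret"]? 6379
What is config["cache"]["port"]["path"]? False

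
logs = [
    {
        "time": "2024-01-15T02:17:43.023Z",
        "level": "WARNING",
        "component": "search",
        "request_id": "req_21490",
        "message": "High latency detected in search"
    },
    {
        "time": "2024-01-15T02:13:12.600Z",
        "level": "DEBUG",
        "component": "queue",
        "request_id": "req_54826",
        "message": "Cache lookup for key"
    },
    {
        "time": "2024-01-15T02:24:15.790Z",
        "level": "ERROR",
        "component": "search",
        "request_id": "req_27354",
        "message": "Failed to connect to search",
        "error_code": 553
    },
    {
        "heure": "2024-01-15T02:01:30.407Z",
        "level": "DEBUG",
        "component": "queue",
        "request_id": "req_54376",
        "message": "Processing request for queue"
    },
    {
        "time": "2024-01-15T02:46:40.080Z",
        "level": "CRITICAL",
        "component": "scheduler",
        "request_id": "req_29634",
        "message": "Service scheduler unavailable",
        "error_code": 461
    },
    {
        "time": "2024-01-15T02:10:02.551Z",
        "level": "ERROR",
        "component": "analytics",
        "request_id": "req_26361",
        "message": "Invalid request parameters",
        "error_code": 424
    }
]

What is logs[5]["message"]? "Invalid request parameters"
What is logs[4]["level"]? "CRITICAL"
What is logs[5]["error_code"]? 424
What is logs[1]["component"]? "queue"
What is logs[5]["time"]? "2024-01-15T02:10:02.551Z"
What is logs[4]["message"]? "Service scheduler unavailable"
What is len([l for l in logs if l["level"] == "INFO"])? 0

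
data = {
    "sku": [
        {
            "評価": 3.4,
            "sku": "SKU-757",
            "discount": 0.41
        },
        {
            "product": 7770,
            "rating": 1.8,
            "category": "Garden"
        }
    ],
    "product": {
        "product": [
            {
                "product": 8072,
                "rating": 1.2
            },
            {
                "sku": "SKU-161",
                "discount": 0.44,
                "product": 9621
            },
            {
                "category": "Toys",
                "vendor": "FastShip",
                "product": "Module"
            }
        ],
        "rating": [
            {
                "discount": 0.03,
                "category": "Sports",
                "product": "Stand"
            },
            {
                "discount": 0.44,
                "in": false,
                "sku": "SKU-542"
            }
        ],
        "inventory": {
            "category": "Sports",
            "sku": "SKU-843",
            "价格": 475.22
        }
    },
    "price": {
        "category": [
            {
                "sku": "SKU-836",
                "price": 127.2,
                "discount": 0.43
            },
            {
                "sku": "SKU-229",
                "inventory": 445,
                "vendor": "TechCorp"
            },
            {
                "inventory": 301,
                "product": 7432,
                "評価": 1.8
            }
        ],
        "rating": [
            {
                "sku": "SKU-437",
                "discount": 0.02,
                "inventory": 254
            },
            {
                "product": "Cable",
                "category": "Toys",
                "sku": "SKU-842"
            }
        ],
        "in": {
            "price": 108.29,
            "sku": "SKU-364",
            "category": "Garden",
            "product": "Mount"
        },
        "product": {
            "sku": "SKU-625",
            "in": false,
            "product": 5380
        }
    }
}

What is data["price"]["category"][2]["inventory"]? 301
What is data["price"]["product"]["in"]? False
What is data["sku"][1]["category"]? "Garden"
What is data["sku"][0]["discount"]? 0.41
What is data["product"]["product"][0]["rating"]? 1.2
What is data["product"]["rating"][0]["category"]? "Sports"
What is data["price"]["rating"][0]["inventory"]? 254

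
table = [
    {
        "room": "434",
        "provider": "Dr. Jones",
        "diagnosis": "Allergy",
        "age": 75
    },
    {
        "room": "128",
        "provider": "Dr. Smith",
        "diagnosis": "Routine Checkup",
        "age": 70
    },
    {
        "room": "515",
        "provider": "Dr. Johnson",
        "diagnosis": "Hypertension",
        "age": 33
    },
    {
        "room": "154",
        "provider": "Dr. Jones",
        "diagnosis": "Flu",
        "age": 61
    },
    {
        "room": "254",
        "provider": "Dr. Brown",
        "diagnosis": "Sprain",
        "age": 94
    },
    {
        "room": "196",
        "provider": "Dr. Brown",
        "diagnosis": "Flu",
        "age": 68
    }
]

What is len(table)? 6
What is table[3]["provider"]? "Dr. Jones"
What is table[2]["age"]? 33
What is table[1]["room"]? "128"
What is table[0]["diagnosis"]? "Allergy"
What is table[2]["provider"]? "Dr. Johnson"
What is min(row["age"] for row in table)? 33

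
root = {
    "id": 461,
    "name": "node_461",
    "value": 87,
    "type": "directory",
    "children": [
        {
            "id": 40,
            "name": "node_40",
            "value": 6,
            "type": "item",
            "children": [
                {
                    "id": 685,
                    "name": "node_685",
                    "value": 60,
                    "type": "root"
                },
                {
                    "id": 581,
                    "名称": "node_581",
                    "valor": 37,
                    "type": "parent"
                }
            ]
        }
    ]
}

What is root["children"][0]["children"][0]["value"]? 60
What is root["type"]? "directory"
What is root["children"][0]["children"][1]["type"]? "parent"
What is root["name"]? "node_461"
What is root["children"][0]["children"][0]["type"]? "root"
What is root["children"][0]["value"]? 6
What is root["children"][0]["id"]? 40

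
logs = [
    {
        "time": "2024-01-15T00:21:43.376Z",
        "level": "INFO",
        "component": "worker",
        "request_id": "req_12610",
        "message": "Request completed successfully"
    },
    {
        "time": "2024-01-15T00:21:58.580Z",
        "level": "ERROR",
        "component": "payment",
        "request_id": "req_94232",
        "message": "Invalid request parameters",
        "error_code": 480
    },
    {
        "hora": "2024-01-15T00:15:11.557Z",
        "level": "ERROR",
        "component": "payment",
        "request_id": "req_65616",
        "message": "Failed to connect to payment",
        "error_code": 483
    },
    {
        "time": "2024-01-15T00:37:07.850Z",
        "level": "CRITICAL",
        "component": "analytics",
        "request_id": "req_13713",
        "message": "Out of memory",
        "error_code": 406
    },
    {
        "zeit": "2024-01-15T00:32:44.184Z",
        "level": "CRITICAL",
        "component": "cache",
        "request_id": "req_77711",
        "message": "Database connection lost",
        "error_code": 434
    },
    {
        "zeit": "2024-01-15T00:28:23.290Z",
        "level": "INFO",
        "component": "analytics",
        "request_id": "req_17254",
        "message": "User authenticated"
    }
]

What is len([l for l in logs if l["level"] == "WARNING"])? 0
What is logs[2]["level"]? "ERROR"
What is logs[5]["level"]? "INFO"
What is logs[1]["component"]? "payment"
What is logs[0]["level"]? "INFO"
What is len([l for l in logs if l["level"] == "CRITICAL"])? 2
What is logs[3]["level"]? "CRITICAL"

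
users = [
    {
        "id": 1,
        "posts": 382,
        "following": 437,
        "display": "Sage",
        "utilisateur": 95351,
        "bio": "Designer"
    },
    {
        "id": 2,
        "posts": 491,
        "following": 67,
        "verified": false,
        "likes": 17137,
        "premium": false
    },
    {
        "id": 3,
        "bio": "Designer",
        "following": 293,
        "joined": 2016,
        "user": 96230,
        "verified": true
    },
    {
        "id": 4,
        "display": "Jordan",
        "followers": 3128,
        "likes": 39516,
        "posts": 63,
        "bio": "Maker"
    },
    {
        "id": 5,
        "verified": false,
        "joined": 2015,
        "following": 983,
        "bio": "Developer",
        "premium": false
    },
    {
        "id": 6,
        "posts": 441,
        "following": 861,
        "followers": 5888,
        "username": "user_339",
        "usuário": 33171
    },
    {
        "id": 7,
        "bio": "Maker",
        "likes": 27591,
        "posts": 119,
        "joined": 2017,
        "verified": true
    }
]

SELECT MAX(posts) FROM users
491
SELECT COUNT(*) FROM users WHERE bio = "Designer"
2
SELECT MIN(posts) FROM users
63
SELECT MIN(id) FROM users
1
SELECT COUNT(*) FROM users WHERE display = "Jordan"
1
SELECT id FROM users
[1, 2, 3, 4, 5, 6, 7]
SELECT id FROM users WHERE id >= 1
[1, 2, 3, 4, 5, 6, 7]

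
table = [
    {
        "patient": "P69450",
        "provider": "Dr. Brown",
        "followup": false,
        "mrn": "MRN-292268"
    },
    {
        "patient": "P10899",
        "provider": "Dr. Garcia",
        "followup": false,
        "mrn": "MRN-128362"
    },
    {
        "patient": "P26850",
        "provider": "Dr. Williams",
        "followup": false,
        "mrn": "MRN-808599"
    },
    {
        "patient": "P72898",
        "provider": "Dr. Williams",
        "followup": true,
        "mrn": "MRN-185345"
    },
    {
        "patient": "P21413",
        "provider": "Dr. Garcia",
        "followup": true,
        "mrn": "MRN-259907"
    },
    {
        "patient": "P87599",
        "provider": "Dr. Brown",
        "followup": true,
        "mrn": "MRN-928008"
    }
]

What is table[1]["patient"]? "P10899"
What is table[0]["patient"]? "P69450"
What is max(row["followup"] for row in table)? True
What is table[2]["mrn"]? "MRN-808599"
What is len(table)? 6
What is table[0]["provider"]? "Dr. Brown"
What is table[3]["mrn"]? "MRN-185345"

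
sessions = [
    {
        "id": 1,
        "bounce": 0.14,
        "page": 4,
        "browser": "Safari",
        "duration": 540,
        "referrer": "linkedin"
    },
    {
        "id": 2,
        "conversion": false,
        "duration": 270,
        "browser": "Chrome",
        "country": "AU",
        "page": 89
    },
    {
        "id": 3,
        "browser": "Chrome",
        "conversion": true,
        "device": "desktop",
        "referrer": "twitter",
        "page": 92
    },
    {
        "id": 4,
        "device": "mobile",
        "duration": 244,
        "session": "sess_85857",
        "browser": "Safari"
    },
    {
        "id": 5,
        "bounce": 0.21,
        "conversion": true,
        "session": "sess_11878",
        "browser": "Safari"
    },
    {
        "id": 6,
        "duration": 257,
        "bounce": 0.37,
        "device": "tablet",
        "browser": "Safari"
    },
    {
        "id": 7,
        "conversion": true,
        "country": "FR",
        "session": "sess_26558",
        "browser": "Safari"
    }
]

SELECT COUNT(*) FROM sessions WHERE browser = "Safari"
5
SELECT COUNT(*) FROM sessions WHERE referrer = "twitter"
1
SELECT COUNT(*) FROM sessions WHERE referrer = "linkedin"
1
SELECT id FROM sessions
[1, 2, 3, 4, 5, 6, 7]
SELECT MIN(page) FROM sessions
4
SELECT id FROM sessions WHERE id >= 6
[6, 7]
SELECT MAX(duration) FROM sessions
540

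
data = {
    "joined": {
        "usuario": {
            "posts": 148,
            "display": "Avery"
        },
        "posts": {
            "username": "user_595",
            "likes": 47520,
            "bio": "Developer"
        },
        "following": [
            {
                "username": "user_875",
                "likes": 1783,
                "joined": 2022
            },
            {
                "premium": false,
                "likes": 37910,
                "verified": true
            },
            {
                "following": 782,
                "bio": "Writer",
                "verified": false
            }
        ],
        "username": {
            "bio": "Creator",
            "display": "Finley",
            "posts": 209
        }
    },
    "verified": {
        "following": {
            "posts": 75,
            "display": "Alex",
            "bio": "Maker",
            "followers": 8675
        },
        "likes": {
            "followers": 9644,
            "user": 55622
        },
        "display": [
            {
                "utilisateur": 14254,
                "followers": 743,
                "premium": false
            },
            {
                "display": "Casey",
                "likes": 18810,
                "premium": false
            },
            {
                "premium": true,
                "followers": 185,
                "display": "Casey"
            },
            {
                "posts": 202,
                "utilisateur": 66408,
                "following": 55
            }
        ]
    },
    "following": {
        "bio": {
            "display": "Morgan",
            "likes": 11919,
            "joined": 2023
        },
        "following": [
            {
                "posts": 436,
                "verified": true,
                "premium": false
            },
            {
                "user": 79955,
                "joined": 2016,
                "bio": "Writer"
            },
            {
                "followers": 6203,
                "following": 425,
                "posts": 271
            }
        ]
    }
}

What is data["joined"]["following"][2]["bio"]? "Writer"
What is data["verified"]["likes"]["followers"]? 9644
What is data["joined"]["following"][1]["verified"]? True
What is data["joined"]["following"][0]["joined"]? 2022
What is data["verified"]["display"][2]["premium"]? True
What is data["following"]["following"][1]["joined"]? 2016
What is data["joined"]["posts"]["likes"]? 47520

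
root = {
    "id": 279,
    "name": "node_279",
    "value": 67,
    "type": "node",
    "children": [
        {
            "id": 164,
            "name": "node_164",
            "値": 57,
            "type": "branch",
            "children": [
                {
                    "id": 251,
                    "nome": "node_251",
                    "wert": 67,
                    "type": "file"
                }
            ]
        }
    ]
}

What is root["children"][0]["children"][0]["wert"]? 67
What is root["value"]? 67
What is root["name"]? "node_279"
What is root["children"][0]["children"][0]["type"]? "file"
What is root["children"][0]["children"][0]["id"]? 251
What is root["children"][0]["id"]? 164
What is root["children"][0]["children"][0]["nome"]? "node_251"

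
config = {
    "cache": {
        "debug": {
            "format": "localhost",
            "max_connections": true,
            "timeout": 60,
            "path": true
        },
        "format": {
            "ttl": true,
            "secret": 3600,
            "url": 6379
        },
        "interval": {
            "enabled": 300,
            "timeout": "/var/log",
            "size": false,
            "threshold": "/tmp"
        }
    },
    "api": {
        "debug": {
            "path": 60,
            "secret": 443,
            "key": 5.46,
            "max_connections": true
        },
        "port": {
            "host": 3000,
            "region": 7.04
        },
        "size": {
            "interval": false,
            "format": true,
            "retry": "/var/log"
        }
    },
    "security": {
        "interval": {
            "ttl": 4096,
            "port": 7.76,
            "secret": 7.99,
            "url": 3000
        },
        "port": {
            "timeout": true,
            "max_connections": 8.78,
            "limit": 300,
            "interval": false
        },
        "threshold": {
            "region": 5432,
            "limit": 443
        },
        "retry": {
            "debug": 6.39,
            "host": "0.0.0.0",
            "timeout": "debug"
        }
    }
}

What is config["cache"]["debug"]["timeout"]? 60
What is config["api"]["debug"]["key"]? 5.46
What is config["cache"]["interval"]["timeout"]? "/var/log"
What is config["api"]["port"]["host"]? 3000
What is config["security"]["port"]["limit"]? 300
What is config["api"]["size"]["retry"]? "/var/log"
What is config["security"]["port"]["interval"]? False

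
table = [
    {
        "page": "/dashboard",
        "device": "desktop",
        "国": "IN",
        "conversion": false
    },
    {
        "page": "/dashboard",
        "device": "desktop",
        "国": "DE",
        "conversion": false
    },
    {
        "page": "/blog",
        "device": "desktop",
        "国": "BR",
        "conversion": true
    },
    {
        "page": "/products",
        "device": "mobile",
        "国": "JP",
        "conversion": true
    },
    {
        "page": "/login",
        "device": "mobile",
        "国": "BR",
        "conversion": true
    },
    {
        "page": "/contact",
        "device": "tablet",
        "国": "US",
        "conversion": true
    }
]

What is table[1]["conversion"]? False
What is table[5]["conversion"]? True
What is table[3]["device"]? "mobile"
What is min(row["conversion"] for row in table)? False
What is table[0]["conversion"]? False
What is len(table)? 6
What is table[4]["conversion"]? True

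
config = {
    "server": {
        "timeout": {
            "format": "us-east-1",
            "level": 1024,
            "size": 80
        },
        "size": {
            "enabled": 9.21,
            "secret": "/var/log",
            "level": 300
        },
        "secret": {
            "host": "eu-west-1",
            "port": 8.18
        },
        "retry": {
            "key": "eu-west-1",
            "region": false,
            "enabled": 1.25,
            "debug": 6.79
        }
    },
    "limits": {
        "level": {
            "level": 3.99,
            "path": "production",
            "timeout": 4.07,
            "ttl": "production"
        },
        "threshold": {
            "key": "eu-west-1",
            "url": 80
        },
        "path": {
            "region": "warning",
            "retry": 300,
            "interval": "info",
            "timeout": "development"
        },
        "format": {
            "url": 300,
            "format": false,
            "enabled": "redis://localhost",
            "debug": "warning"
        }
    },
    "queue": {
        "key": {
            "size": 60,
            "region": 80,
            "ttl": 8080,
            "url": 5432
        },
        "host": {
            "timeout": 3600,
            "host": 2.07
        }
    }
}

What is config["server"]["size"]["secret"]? "/var/log"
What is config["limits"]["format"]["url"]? 300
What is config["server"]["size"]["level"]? 300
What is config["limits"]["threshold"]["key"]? "eu-west-1"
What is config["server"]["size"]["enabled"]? 9.21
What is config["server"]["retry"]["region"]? False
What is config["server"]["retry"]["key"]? "eu-west-1"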